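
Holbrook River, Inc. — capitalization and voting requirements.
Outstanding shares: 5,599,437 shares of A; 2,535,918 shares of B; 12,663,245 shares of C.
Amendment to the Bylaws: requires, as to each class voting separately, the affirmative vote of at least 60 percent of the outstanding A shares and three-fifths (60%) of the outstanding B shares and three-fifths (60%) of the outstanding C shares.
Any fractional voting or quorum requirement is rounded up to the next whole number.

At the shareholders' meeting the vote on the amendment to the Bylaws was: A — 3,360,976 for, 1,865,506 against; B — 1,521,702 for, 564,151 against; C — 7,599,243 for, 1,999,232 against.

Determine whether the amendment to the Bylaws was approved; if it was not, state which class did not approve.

Approved — every class gave the required vote.

A: 3/5 of 5599437 = 3359662.20, rounded up to 3359663; 3,359,663 required, 3,360,976 in favor — approved.
B: 3/5 of 2535918 = 1521550.80, rounded up to 1521551; 1,521,551 required, 1,521,702 in favor — approved.
C: 3/5 of 12663245 = 7597947; 7,597,947 required, 7,599,243 in favor — approved.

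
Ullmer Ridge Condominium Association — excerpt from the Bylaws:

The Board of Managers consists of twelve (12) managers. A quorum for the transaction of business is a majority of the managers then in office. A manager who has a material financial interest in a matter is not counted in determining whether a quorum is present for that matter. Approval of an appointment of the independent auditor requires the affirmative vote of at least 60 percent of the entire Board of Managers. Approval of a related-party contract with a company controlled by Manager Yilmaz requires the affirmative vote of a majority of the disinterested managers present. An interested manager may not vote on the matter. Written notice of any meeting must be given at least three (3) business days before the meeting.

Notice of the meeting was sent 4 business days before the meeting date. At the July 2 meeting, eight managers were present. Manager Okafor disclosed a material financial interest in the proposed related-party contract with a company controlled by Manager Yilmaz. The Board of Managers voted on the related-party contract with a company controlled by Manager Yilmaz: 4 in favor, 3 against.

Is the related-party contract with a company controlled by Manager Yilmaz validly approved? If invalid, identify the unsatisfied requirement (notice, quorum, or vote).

Notice: 4 business days given; 3 required (4 ≥ 3). Satisfied.
Quorum: 8 present, but the 1 interested manager does not count, leaving 7. Quorum is 7. Satisfied.
Vote: the related-party contract with a company controlled by Manager Yilmaz requires a majority of the disinterested managers present (8 − 1 = 7). A majority of 7 is 4, so 4 affirmative votes are needed; 4 voted in favor. Satisfied.

Valid — all requirements satisfied.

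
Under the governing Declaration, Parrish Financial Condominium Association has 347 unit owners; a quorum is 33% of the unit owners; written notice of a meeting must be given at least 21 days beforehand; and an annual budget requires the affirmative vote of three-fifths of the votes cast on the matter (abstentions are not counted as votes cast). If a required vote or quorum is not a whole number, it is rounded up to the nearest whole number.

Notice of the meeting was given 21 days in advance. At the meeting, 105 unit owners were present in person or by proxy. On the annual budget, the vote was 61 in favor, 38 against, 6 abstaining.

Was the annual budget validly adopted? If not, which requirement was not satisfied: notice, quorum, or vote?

Invalid — quorum requirement not satisfied.

Notice: 21 days given; 21 required. Satisfied.
Quorum: 33% of 347 = 114.51, rounded up to 115; 105 present. Not satisfied.
Vote: requires three-fifths of the votes cast (105 − 6 abstaining = 99); 3/5 of 99 = 59.40, rounded up to 60, so 60 needed; 61 in favor. Satisfied.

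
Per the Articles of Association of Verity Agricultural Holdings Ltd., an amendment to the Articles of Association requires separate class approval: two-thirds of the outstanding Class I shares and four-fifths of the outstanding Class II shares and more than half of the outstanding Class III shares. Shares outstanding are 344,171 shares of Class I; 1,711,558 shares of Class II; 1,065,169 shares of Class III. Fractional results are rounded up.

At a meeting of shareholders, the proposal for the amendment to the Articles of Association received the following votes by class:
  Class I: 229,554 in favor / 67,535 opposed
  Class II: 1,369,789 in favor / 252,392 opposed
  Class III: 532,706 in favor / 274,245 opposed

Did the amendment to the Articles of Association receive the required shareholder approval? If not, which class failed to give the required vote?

Class I: 2/3 of 344171 = 229447.33, rounded up to 229448; 229,448 required, 229,554 in favor — approved.
Class II: 4/5 of 1711558 = 1369246.40, rounded up to 1369247; 1,369,247 required, 1,369,789 in favor — approved.
Class III: a majority of 1065169 is 532585; 532,585 required, 532,706 in favor — approved.

Approved — every class gave the required vote.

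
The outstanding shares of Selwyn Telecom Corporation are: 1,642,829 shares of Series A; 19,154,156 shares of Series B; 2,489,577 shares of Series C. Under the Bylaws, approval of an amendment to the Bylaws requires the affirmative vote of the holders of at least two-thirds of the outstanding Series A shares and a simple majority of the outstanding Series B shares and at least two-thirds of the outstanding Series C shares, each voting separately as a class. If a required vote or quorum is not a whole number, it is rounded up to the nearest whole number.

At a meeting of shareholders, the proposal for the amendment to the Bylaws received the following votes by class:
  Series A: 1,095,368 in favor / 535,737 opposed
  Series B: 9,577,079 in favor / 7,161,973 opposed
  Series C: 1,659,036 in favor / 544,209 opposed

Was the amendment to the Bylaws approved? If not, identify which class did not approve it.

Not approved — the Series C shares did not give the required vote.

Series A: 2/3 of 1642829 = 1095219.33, rounded up to 1095220; 1,095,220 required, 1,095,368 in favor — approved.
Series B: a majority of 19154156 is 9577079; 9,577,079 required, 9,577,079 in favor — approved.
Series C: 2/3 of 2489577 = 1659718; 1,659,718 required, 1,659,036 in favor — not approved.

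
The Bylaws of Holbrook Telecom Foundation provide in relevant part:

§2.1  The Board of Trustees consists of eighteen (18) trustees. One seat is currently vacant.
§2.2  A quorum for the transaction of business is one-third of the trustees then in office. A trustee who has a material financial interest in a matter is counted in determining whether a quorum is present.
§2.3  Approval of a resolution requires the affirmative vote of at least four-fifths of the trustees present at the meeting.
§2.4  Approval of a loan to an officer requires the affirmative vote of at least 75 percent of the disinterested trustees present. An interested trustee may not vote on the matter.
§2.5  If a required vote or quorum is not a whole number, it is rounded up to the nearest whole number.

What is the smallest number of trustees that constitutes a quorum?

1/3 of 17 = 5.67, rounded up to 6.

6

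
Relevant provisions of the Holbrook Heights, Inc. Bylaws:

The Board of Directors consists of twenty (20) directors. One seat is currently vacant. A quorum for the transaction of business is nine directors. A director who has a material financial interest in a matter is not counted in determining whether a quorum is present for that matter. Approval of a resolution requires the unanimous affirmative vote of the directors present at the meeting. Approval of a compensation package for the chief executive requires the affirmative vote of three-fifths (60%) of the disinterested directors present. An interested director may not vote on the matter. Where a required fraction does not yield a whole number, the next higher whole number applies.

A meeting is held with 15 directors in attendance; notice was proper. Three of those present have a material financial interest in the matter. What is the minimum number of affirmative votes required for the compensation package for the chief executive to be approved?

8

The compensation package for the chief executive requires three-fifths of the disinterested directors present (15 − 3 = 12).
3/5 of 12 = 7.20, rounded up to 8.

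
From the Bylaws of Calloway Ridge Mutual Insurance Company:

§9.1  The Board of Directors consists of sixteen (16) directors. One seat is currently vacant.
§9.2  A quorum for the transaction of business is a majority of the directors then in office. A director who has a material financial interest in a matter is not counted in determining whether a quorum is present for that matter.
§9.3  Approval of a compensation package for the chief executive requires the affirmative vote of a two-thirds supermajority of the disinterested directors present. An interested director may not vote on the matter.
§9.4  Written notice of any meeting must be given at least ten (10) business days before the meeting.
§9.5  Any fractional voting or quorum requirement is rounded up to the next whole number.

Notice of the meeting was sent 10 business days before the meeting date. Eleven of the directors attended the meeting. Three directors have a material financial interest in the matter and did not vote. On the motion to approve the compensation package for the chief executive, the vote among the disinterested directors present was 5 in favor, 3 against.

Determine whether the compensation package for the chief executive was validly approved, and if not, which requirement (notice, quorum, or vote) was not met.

Notice: 10 business days given; 10 required (10 ≥ 10). Satisfied.
Quorum: 11 present, but the 3 interested directors do not count, leaving 8. Quorum is 8. Satisfied.
Vote: the compensation package for the chief executive requires two-thirds of the disinterested directors present (11 − 3 = 8). 2/3 of 8 = 5.33, rounded up to 6, so 6 affirmative votes are needed; 5 voted in favor. Not satisfied.

Invalid — vote requirement not satisfied.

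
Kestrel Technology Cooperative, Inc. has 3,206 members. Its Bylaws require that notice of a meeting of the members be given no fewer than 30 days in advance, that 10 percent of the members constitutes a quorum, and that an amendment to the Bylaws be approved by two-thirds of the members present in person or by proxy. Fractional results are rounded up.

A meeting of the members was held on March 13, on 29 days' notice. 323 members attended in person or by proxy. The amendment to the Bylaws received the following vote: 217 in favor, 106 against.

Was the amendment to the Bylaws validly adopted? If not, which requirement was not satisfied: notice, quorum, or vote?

Invalid — notice requirement not satisfied.

Notice: 29 days given; 30 required. Not satisfied.
Quorum: 10% of 3,206 = 320.60, rounded up to 321; 323 present. Satisfied.
Vote: requires two-thirds of those present (323); 2/3 of 323 = 215.33, rounded up to 216, so 216 needed; 217 in favor. Satisfied.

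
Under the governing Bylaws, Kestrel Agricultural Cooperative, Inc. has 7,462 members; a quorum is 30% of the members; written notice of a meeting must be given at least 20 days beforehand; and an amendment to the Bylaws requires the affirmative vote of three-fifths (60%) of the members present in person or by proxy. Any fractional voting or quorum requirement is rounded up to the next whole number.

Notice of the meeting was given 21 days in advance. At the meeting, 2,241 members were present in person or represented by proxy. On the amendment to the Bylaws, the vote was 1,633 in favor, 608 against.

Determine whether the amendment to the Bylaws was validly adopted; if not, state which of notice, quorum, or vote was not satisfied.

Notice: 21 days given; 20 required. Satisfied.
Quorum: 30% of 7,462 = 2,238.60, rounded up to 2,239; 2,241 present. Satisfied.
Vote: requires three-fifths of those present (2,241); 3/5 of 2241 = 1344.60, rounded up to 1345, so 1,345 needed; 1,633 in favor. Satisfied.

Valid — all requirements satisfied.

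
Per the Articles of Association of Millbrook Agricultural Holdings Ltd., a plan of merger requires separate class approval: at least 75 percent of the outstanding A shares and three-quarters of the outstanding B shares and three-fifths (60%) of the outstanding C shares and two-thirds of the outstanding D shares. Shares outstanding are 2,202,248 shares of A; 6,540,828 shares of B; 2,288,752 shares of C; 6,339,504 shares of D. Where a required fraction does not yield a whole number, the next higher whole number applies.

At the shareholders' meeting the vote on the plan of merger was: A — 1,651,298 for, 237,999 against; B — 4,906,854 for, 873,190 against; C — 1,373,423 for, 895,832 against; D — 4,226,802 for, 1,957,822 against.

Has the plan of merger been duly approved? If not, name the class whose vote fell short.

Not approved — the A shares did not give the required vote.

A: 3/4 of 2202248 = 1651686; 1,651,686 required, 1,651,298 in favor — not approved.
B: 3/4 of 6540828 = 4905621; 4,905,621 required, 4,906,854 in favor — approved.
C: 3/5 of 2288752 = 1373251.20, rounded up to 1373252; 1,373,252 required, 1,373,423 in favor — approved.
D: 2/3 of 6339504 = 4226336; 4,226,336 required, 4,226,802 in favor — approved.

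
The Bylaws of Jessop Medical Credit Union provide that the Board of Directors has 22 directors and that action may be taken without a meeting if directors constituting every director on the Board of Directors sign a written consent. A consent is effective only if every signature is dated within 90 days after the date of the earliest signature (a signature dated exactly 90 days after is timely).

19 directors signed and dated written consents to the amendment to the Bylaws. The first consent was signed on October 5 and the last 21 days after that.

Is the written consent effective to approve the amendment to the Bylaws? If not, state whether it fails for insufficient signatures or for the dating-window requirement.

Signatures required: every one of 22 — unanimous means all 22, so 22 needed; 19 signed. Insufficient.
Dating window: the latest signature is 21 days after the earliest; the limit is 90 days. Within the window.

Not effective — insufficient signatures.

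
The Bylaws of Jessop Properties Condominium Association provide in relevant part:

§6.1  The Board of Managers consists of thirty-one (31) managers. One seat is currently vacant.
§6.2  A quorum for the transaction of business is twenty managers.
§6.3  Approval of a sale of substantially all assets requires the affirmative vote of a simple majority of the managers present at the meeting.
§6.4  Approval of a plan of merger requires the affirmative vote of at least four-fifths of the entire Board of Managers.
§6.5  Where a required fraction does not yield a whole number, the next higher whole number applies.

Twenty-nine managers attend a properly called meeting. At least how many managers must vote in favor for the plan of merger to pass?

25

The plan of merger requires four-fifths of the entire Board of Managers (31).
4/5 of 31 = 24.80, rounded up to 25.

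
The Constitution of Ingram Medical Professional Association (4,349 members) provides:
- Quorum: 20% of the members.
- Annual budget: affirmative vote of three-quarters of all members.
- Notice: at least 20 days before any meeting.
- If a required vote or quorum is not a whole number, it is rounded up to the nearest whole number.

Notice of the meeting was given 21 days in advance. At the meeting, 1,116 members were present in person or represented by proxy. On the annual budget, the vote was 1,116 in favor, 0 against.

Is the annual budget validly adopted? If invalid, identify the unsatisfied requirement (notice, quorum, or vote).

Notice: 21 days given; 20 required. Satisfied.
Quorum: 20% of 4,349 = 869.80, rounded up to 870; 1,116 present. Satisfied.
Vote: requires three-fourths of all members (4,349); 3/4 of 4349 = 3261.75, rounded up to 3262, so 3,262 needed; 1,116 in favor. Not satisfied.

Invalid — vote requirement not satisfied.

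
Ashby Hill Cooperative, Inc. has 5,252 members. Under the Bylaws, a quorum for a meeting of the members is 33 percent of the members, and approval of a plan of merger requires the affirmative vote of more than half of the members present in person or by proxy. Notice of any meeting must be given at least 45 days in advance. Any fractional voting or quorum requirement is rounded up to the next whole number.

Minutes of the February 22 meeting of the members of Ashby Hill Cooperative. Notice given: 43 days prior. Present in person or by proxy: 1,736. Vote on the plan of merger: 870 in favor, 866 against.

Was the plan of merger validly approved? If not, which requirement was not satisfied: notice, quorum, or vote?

Invalid — notice requirement not satisfied.

Notice: 43 days given; 45 required. Not satisfied.
Quorum: 33% of 5,252 = 1,733.16, rounded up to 1,734; 1,736 present. Satisfied.
Vote: requires a majority of those present (1,736); a majority of 1736 is 869, so 869 needed; 870 in favor. Satisfied.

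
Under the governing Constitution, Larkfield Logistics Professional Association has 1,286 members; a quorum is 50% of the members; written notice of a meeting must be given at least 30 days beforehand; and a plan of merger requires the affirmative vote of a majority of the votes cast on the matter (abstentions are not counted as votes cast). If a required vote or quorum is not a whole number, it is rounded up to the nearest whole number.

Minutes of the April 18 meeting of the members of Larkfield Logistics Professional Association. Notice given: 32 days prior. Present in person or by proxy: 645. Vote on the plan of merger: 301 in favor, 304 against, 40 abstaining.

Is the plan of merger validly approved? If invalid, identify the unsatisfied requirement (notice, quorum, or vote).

Notice: 32 days given; 30 required. Satisfied.
Quorum: 50% of 1,286 = 643; 645 present. Satisfied.
Vote: requires a majority of the votes cast (645 − 40 abstaining = 605); a majority of 605 is 303, so 303 needed; 301 in favor. Not satisfied.

Invalid — vote requirement not satisfied.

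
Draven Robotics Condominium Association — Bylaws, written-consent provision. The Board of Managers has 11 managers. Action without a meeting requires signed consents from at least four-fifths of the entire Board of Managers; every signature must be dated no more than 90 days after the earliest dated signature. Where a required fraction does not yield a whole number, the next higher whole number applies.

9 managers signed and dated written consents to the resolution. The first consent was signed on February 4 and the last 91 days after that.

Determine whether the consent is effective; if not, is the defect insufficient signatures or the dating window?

Not effective — dating-window requirement not satisfied.

Signatures required: at least four-fifths of 11 — 4/5 of 11 = 8.80, rounded up to 9, so 9 needed; 9 signed. Sufficient.
Dating window: the latest signature is 91 days after the earliest; the limit is 90 days. Outside the window.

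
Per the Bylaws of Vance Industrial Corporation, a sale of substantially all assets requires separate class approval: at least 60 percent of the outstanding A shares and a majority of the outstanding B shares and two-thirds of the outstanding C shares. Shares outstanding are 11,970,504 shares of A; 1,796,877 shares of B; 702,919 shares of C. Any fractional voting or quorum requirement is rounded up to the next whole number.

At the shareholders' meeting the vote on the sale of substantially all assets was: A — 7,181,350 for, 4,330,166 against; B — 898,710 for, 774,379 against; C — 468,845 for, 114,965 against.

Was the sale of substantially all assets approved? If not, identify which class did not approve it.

A: 3/5 of 11970504 = 7182302.40, rounded up to 7182303; 7,182,303 required, 7,181,350 in favor — not approved.
B: a majority of 1796877 is 898439; 898,439 required, 898,710 in favor — approved.
C: 2/3 of 702919 = 468612.67, rounded up to 468613; 468,613 required, 468,845 in favor — approved.

Not approved — the A shares did not give the required vote.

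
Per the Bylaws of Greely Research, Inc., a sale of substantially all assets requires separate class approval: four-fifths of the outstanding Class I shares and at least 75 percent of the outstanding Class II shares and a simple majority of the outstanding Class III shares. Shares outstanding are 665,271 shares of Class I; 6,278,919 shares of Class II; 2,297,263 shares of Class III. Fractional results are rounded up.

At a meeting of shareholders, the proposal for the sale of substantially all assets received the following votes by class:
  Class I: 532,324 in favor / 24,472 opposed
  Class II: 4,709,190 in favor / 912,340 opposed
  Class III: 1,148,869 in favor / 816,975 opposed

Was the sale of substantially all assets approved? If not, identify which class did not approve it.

Approved — every class gave the required vote.

Class I: 4/5 of 665271 = 532216.80, rounded up to 532217; 532,217 required, 532,324 in favor — approved.
Class II: 3/4 of 6278919 = 4709189.25, rounded up to 4709190; 4,709,190 required, 4,709,190 in favor — approved.
Class III: a majority of 2297263 is 1148632; 1,148,632 required, 1,148,869 in favor — approved.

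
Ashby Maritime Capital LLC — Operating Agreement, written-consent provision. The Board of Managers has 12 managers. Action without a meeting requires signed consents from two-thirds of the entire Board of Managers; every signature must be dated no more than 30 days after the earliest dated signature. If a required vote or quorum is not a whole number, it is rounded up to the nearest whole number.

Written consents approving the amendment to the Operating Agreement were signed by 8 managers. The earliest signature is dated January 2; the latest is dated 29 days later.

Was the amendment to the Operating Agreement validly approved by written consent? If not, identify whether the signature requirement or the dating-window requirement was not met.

Effective — both the signature and dating-window requirements are satisfied.

Signatures required: two-thirds of 12 — 2/3 of 12 = 8, so 8 needed; 8 signed. Sufficient.
Dating window: the latest signature is 29 days after the earliest; the limit is 30 days. Within the window.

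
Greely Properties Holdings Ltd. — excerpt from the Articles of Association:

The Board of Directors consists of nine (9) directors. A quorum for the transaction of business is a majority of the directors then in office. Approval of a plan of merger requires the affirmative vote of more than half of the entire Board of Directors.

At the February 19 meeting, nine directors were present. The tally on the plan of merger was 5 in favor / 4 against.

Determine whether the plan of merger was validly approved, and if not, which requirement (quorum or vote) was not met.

Quorum: 9 present; quorum is 5. Satisfied.
Vote: the plan of merger requires a majority of the entire Board of Directors (9). A majority of 9 is 5, so 5 affirmative votes are needed; 5 voted in favor. Satisfied.

Valid — all requirements satisfied.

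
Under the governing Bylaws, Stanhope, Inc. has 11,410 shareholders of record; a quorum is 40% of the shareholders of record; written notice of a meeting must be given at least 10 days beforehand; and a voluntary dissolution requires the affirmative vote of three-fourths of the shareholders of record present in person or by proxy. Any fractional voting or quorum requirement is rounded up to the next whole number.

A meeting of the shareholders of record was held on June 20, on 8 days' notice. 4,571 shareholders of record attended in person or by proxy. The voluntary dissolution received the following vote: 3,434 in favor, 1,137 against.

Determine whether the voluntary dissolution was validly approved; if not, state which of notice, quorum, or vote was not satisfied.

Notice: 8 days given; 10 required. Not satisfied.
Quorum: 40% of 11,410 = 4,564; 4,571 present. Satisfied.
Vote: requires three-fourths of those present (4,571); 3/4 of 4571 = 3428.25, rounded up to 3429, so 3,429 needed; 3,434 in favor. Satisfied.

Invalid — notice requirement not satisfied.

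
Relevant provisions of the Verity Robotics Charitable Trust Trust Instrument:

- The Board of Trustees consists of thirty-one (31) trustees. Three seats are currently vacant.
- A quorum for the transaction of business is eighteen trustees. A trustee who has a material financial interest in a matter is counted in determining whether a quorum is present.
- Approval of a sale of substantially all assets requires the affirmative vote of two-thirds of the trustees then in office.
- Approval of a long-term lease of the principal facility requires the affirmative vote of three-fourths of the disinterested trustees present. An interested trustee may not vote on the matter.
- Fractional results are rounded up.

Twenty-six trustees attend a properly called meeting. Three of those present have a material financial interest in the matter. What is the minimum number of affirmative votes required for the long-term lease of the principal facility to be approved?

18

The long-term lease of the principal facility requires three-fourths of the disinterested trustees present (26 − 3 = 23).
3/4 of 23 = 17.25, rounded up to 18.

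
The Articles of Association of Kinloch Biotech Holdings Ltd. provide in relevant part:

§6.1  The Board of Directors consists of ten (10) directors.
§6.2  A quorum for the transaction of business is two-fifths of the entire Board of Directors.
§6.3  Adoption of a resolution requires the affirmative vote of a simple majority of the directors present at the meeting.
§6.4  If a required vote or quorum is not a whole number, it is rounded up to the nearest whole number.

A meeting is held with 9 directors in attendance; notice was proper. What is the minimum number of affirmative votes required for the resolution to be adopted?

5

The resolution requires a majority of the directors present (9).
A majority of 9 is 5.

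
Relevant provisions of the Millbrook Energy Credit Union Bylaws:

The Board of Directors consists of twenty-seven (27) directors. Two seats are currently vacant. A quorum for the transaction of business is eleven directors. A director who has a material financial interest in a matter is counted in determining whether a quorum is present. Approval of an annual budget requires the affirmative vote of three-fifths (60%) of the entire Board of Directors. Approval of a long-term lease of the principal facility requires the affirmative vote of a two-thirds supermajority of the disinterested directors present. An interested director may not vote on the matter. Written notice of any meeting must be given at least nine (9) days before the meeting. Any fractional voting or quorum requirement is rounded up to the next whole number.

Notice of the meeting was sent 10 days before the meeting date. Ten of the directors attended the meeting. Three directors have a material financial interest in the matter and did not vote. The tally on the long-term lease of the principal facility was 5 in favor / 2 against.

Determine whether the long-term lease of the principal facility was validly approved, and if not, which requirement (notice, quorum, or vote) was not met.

Notice: 10 days given; 9 required (10 ≥ 9). Satisfied.
Quorum: 10 present (interested directors count toward quorum); quorum is 11. Not satisfied.
Vote: the long-term lease of the principal facility requires two-thirds of the disinterested directors present (10 − 3 = 7). 2/3 of 7 = 4.67, rounded up to 5, so 5 affirmative votes are needed; 5 voted in favor. Satisfied. (Moot — without a quorum no business can be validly transacted.)

Invalid — quorum requirement not satisfied.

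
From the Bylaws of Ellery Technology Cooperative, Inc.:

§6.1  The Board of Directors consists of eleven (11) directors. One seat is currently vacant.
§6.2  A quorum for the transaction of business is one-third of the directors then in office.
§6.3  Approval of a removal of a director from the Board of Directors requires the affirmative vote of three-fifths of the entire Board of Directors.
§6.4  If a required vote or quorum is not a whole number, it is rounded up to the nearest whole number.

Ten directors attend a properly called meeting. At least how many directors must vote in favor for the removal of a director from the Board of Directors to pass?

7

The removal of a director from the Board of Directors requires three-fifths of the entire Board of Directors (11).
3/5 of 11 = 6.60, rounded up to 7.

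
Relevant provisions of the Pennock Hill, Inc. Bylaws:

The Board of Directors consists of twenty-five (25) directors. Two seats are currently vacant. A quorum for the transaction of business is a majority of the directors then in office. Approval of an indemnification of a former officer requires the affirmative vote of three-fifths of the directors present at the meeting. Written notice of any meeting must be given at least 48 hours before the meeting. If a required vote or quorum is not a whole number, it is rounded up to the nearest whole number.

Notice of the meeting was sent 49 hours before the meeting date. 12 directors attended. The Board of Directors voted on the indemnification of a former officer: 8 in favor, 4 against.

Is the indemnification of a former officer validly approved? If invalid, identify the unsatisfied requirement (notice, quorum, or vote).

Valid — all requirements satisfied.

Notice: 49 hours given; 48 required (49 ≥ 48). Satisfied.
Quorum: 12 present; quorum is 12. Satisfied.
Vote: the indemnification of a former officer requires three-fifths of the directors present (12). 3/5 of 12 = 7.20, rounded up to 8, so 8 affirmative votes are needed; 8 voted in favor. Satisfied.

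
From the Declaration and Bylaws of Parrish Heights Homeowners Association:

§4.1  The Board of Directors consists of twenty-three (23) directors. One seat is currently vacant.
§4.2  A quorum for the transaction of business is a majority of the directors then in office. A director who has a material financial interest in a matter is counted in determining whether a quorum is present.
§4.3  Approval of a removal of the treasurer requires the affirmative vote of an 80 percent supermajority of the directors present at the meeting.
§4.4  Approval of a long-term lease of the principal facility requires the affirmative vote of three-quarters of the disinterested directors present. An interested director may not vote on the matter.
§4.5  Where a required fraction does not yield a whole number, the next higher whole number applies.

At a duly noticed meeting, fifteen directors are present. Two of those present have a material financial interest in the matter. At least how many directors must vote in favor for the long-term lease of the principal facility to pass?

10

The long-term lease of the principal facility requires three-fourths of the disinterested directors present (15 − 2 = 13).
3/4 of 13 = 9.75, rounded up to 10.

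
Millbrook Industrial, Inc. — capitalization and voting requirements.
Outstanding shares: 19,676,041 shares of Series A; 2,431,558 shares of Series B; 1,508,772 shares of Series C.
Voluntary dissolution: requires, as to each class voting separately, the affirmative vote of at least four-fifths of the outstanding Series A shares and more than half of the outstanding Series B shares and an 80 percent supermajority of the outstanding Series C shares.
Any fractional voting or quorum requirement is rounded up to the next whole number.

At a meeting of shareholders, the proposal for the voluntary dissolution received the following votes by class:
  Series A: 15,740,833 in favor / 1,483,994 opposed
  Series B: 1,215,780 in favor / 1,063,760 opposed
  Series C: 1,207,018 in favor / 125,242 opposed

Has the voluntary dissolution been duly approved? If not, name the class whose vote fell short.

Approved — every class gave the required vote.

Series A: 4/5 of 19676041 = 15740832.80, rounded up to 15740833; 15,740,833 required, 15,740,833 in favor — approved.
Series B: a majority of 2431558 is 1215780; 1,215,780 required, 1,215,780 in favor — approved.
Series C: 4/5 of 1508772 = 1207017.60, rounded up to 1207018; 1,207,018 required, 1,207,018 in favor — approved.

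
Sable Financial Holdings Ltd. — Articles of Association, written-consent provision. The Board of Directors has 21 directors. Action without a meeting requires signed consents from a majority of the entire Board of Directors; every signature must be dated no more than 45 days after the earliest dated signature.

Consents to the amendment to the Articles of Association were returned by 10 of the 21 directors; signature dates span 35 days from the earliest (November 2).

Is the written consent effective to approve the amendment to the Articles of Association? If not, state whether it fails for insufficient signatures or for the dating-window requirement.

Not effective — insufficient signatures.

Signatures required: a majority of 21 — a majority of 21 is 11, so 11 needed; 10 signed. Insufficient.
Dating window: the latest signature is 35 days after the earliest; the limit is 45 days. Within the window.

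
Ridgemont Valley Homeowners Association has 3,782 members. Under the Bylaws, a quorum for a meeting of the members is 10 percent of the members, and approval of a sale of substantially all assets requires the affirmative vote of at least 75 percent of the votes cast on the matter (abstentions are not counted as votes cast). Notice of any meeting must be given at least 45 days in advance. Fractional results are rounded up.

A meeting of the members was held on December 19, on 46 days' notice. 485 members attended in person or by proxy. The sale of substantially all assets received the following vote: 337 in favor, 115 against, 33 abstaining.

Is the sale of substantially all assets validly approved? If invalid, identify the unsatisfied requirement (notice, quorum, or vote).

Invalid — vote requirement not satisfied.

Notice: 46 days given; 45 required. Satisfied.
Quorum: 10% of 3,782 = 378.20, rounded up to 379; 485 present. Satisfied.
Vote: requires three-fourths of the votes cast (485 − 33 abstaining = 452); 3/4 of 452 = 339, so 339 needed; 337 in favor. Not satisfied.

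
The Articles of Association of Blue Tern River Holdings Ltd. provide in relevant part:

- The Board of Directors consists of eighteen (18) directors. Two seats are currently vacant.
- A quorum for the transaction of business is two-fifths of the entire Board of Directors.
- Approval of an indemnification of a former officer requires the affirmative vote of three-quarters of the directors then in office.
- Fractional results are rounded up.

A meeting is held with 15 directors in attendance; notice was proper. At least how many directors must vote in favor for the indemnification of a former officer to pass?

12

The indemnification of a former officer requires three-fourths of the directors then in office (16).
3/4 of 16 = 12.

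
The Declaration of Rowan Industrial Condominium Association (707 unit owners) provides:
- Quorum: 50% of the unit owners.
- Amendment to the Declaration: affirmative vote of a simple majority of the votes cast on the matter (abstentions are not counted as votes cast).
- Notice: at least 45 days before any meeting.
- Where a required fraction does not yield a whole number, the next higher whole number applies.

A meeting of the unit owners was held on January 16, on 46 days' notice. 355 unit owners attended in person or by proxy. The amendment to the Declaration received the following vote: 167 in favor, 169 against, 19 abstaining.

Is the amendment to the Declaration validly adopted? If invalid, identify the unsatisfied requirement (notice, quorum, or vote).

Invalid — vote requirement not satisfied.

Notice: 46 days given; 45 required. Satisfied.
Quorum: 50% of 707 = 353.50, rounded up to 354; 355 present. Satisfied.
Vote: requires a majority of the votes cast (355 − 19 abstaining = 336); a majority of 336 is 169, so 169 needed; 167 in favor. Not satisfied.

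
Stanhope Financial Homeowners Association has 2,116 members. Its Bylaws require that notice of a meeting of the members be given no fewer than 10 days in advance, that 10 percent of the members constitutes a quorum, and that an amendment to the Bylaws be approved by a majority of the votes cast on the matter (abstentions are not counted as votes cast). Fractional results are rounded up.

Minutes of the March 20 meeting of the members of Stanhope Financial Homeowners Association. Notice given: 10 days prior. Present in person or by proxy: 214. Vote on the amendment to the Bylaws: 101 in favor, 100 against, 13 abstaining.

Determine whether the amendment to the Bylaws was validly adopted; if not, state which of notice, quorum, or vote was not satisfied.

Notice: 10 days given; 10 required. Satisfied.
Quorum: 10% of 2,116 = 211.60, rounded up to 212; 214 present. Satisfied.
Vote: requires a majority of the votes cast (214 − 13 abstaining = 201); a majority of 201 is 101, so 101 needed; 101 in favor. Satisfied.

Valid — all requirements satisfied.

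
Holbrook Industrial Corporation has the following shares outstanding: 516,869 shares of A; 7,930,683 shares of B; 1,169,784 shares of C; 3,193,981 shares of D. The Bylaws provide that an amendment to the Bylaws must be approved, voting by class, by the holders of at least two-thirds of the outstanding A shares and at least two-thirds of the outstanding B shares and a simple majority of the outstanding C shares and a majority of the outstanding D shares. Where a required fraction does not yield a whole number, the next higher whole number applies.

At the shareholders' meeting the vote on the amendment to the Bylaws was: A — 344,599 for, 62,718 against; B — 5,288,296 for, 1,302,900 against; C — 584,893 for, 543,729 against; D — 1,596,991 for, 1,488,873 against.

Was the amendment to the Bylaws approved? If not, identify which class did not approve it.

A: 2/3 of 516869 = 344579.33, rounded up to 344580; 344,580 required, 344,599 in favor — approved.
B: 2/3 of 7930683 = 5287122; 5,287,122 required, 5,288,296 in favor — approved.
C: a majority of 1169784 is 584893; 584,893 required, 584,893 in favor — approved.
D: a majority of 3193981 is 1596991; 1,596,991 required, 1,596,991 in favor — approved.

Approved — every class gave the required vote.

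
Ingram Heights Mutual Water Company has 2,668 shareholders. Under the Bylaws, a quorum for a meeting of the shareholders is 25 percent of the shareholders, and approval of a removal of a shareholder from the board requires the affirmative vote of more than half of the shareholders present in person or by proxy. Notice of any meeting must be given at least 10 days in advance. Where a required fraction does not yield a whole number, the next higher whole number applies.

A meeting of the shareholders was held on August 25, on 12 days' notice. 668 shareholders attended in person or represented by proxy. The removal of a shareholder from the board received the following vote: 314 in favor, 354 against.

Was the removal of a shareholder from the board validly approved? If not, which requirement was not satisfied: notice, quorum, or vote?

Notice: 12 days given; 10 required. Satisfied.
Quorum: 25% of 2,668 = 667; 668 present. Satisfied.
Vote: requires a majority of those present (668); a majority of 668 is 335, so 335 needed; 314 in favor. Not satisfied.

Invalid — vote requirement not satisfied.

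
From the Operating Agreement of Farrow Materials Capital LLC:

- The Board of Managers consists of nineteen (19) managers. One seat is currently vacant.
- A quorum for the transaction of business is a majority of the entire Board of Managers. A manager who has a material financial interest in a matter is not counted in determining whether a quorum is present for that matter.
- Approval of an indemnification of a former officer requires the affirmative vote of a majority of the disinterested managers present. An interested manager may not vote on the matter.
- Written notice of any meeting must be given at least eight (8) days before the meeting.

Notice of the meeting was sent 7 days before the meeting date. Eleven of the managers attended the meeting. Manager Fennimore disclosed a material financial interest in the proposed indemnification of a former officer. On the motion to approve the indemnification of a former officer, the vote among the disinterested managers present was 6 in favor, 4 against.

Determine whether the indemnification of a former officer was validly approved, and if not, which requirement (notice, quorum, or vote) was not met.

Notice: 7 days given; 8 required (7 < 8). Not satisfied.
Quorum: 11 present, but the 1 interested manager does not count, leaving 10. Quorum is 10. Satisfied.
Vote: the indemnification of a former officer requires a majority of the disinterested managers present (11 − 1 = 10). A majority of 10 is 6, so 6 affirmative votes are needed; 6 voted in favor. Satisfied.

Invalid — notice requirement not satisfied.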